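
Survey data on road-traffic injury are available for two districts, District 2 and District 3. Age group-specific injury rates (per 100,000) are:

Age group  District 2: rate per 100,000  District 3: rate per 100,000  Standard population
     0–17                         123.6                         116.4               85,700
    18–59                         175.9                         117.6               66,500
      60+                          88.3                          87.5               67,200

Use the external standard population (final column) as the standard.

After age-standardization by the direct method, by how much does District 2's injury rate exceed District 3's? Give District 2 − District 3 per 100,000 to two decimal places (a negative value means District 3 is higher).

Standard total = 219,400; weights = 0.3906, 0.3031, 0.3063.
District 2: 0.3906×123.6 + 0.3031×175.9 + 0.3063×88.3 = 128.6401 per 100,000.
District 3: 0.3906×116.4 + 0.3031×117.6 + 0.3063×87.5 = 107.9119 per 100,000.
Difference = 128.6401 − 107.9119 = 20.7281.

20.73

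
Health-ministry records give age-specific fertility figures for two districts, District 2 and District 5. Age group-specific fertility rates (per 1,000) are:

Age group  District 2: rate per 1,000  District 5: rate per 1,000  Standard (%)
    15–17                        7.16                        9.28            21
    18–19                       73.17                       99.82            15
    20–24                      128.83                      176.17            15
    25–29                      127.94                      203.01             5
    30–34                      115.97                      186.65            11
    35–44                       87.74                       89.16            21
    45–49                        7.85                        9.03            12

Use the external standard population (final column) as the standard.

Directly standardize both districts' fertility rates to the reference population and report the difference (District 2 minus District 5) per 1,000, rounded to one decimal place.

Standard weights: 0.21, 0.15, 0.15, 0.05, 0.11, 0.21, 0.12.
District 2: 0.2100×7.16 + 0.1500×73.17 + 0.1500×128.83 + 0.0500×127.94 + 0.1100×115.97 + 0.2100×87.74 + 0.1200×7.85 = 70.3247 per 1,000.
District 5: 0.2100×9.28 + 0.1500×99.82 + 0.1500×176.17 + 0.0500×203.01 + 0.1100×186.65 + 0.2100×89.16 + 0.1200×9.03 = 93.8365 per 1,000.
Difference = 70.3247 − 93.8365 = -23.5118.

-23.5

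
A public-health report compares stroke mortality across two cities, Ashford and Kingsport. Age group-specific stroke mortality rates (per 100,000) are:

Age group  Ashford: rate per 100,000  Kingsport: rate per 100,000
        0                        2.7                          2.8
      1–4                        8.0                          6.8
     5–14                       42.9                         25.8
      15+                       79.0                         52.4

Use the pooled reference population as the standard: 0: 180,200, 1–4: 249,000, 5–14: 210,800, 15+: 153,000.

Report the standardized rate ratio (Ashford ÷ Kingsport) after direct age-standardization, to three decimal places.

1.508

Standard total = 793,000; weights = 0.2272, 0.3140, 0.2658, 0.1929.
Ashford: 0.2272×2.7 + 0.3140×8.0 + 0.2658×42.9 + 0.1929×79.0 = 29.7716 per 100,000.
Kingsport: 0.2272×2.8 + 0.3140×6.8 + 0.2658×25.8 + 0.1929×52.4 = 19.7397 per 100,000.
Ratio = 29.7716 ÷ 19.7397 = 1.50821.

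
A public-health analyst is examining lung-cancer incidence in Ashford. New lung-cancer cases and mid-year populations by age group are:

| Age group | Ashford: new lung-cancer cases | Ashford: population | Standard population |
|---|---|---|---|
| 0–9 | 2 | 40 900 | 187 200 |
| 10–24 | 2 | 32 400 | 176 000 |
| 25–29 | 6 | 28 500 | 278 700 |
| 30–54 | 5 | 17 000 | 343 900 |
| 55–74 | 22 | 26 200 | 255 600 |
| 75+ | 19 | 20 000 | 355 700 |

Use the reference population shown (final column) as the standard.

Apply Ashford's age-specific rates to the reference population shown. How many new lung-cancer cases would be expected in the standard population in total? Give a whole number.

Age-specific rates per 100 000 for Ashford: 4.89, 6.17, 21.05, 29.41, 83.97, 95.00.
Expected new lung-cancer cases = Σ (standard pop × age-specific rate ÷ 100 000)
= 187 200×4.89/100 000 + 176 000×6.17/100 000 + 278 700×21.05/100 000 + 343 900×29.41/100 000 + 255 600×83.97/100 000 + 355 700×95.00/100 000
= 9.15 + 10.86 + 58.67 + 101.15 + 214.63 + 337.92 = 732.38.

732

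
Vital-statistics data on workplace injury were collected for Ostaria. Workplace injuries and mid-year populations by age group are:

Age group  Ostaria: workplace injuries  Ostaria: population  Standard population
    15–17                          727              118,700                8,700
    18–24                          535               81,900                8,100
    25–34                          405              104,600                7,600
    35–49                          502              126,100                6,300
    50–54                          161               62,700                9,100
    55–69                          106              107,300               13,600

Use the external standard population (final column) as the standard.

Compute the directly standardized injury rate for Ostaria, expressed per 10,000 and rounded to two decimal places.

Age-specific rates per 10,000 for Ostaria: 61.25, 65.32, 38.72, 39.81, 25.68, 9.88.
Standard total = 53,400; weights = 0.1629, 0.1517, 0.1423, 0.1180, 0.1704, 0.2547.
Standardized rate: 0.1629×61.25 + 0.1517×65.32 + 0.1423×38.72 + 0.1180×39.81 + 0.1704×25.68 + 0.2547×9.88 = 36.9860 per 10,000.

36.99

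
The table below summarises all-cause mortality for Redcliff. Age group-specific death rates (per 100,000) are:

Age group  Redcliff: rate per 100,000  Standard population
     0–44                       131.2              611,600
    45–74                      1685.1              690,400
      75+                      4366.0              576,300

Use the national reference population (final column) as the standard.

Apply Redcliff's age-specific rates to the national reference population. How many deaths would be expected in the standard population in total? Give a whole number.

37598

Expected deaths = Σ (standard pop × age-specific rate ÷ 100,000)
= 611,600×131.2/100,000 + 690,400×1685.1/100,000 + 576,300×4366.0/100,000
= 802.42 + 11633.93 + 25161.26 = 37597.61.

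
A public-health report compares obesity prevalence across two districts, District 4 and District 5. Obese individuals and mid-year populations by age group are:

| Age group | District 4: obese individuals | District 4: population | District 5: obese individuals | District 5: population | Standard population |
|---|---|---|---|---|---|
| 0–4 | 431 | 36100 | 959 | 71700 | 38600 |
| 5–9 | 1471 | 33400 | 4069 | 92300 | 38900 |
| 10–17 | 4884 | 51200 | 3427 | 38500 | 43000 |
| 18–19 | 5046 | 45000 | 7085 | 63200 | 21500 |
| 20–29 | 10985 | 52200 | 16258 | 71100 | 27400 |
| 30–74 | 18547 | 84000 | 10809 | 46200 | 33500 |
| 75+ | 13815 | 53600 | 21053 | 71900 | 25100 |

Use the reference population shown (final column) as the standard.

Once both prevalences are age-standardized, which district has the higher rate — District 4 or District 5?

Age-specific rates per 1000 for District 4: 11.939, 44.042, 95.391, 112.133, 210.441, 220.798, 257.743.
For District 5: 13.375, 44.085, 89.013, 112.104, 228.664, 233.961, 292.809.
Standard total = 228000; weights = 0.1693, 0.1706, 0.1886, 0.0943, 0.1202, 0.1469, 0.1101.
District 4: 0.1693×11.939 + 0.1706×44.042 + 0.1886×95.391 + 0.0943×112.133 + 0.1202×210.441 + 0.1469×220.798 + 0.1101×257.743 = 124.2056 per 1000.
District 5: 0.1693×13.375 + 0.1706×44.085 + 0.1886×89.013 + 0.0943×112.104 + 0.1202×228.664 + 0.1469×233.961 + 0.1101×292.809 = 131.2350 per 1000.
The crude rates (155.22 vs 139.94) would put District 4 higher, but that reflects its age composition; once standardized to a common age structure, District 5 has the higher underlying rate.

District 5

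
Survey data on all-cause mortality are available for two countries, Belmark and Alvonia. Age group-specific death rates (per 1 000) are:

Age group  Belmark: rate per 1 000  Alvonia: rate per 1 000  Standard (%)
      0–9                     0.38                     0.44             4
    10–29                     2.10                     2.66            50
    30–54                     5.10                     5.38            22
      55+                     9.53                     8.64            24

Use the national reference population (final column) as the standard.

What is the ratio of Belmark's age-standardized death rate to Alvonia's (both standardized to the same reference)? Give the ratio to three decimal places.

0.972

Standard weights: 0.04, 0.50, 0.22, 0.24.
Belmark: 0.0400×0.38 + 0.5000×2.10 + 0.2200×5.10 + 0.2400×9.53 = 4.4744 per 1 000.
Alvonia: 0.0400×0.44 + 0.5000×2.66 + 0.2200×5.38 + 0.2400×8.64 = 4.6048 per 1 000.
Ratio = 4.4744 ÷ 4.6048 = 0.97168.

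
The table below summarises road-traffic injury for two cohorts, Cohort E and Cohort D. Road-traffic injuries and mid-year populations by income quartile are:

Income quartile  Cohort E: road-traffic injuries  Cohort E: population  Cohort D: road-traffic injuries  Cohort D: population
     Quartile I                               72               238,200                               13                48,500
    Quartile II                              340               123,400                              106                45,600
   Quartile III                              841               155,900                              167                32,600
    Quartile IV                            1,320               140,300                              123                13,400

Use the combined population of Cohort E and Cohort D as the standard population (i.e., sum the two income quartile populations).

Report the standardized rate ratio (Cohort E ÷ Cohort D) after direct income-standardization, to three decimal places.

Income-specific rates per 100,000 for Cohort E: 30.23, 275.53, 539.45, 940.84.
For Cohort D: 26.80, 232.46, 512.27, 917.91.
Combined standard total = 797,900; weights = 0.3593, 0.2118, 0.2362, 0.1926.
Cohort E: 0.3593×30.23 + 0.2118×275.53 + 0.2362×539.45 + 0.1926×940.84 = 377.8961 per 100,000.
Cohort D: 0.3593×26.80 + 0.2118×232.46 + 0.2362×512.27 + 0.1926×917.91 = 356.7058 per 100,000.
Ratio = 377.8961 ÷ 356.7058 = 1.05941.

1.059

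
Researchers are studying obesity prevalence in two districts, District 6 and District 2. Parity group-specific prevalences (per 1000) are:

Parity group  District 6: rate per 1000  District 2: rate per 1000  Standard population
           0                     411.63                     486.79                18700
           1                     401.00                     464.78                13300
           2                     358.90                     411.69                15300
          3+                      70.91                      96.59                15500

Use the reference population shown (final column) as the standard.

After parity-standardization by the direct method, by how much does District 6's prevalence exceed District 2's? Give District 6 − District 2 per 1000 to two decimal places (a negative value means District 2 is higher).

Standard total = 62800; weights = 0.2978, 0.2118, 0.2436, 0.2468.
District 6: 0.2978×411.63 + 0.2118×401.00 + 0.2436×358.90 + 0.2468×70.91 = 312.4372 per 1000.
District 2: 0.2978×486.79 + 0.2118×464.78 + 0.2436×411.69 + 0.2468×96.59 = 367.5247 per 1000.
Difference = 312.4372 − 367.5247 = -55.0875.

-55.09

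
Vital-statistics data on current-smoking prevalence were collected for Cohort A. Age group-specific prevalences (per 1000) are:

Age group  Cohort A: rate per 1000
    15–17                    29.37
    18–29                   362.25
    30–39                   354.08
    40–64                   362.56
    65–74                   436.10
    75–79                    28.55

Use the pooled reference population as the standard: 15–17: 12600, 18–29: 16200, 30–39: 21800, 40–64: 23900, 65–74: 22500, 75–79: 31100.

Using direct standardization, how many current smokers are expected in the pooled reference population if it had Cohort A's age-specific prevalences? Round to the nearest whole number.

Expected current smokers = Σ (standard pop × age-specific rate ÷ 1000)
= 12600×29.37/1000 + 16200×362.25/1000 + 21800×354.08/1000 + 23900×362.56/1000 + 22500×436.10/1000 + 31100×28.55/1000
= 370.06 + 5868.45 + 7718.94 + 8665.18 + 9812.25 + 887.90 = 33322.79.

33323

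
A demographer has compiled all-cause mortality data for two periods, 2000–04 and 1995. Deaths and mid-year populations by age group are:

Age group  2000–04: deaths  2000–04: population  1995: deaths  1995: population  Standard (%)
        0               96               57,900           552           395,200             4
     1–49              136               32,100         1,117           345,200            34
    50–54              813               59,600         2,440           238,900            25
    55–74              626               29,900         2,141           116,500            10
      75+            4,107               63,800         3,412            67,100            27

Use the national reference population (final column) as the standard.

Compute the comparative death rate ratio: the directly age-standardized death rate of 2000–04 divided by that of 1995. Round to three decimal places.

Age-specific rates per 1,000 for 2000–04: 1.658, 4.237, 13.641, 20.936, 64.373.
For 1995: 1.397, 3.236, 10.213, 18.378, 50.849.
Standard weights: 0.04, 0.34, 0.25, 0.10, 0.27.
2000–04: 0.0400×1.658 + 0.3400×4.237 + 0.2500×13.641 + 0.1000×20.936 + 0.2700×64.373 = 24.3914 per 1,000.
1995: 0.0400×1.397 + 0.3400×3.236 + 0.2500×10.213 + 0.1000×18.378 + 0.2700×50.849 = 19.2765 per 1,000.
Ratio = 24.3914 ÷ 19.2765 = 1.26534.

1.265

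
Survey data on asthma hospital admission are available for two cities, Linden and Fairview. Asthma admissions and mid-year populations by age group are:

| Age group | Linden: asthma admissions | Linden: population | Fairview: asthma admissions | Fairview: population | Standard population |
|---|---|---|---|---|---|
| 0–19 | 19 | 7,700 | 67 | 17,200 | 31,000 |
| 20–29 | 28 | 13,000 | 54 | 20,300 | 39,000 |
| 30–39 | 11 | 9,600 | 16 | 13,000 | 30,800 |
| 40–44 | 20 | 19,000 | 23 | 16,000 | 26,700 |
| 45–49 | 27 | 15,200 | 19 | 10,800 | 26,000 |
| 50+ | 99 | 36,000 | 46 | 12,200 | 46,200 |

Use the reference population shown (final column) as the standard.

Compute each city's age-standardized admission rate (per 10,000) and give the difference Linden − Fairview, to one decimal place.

Age-specific rates per 10,000 for Linden: 24.68, 21.54, 11.46, 10.53, 17.76, 27.50.
For Fairview: 38.95, 26.60, 12.31, 14.38, 17.59, 37.70.
Standard total = 199,700; weights = 0.1552, 0.1953, 0.1542, 0.1337, 0.1302, 0.2313.
Linden: 0.1552×24.68 + 0.1953×21.54 + 0.1542×11.46 + 0.1337×10.53 + 0.1302×17.76 + 0.2313×27.50 = 19.8861 per 10,000.
Fairview: 0.1552×38.95 + 0.1953×26.60 + 0.1542×12.31 + 0.1337×14.38 + 0.1302×17.59 + 0.2313×37.70 = 26.0754 per 10,000.
Difference = 19.8861 − 26.0754 = -6.1894.

-6.2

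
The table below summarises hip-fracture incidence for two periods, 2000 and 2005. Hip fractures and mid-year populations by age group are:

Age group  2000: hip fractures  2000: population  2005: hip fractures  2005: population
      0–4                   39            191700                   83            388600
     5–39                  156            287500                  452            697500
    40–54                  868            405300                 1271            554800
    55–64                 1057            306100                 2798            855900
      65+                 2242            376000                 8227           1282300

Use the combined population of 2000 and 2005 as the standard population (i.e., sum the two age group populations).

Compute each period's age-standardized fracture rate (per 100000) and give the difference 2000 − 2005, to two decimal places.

Age-specific rates per 100000 for 2000: 20.34, 54.26, 214.16, 345.31, 596.28.
For 2005: 21.36, 64.80, 229.09, 326.91, 641.58.
Combined standard total = 5345700; weights = 0.1086, 0.1843, 0.1796, 0.2174, 0.3102.
2000: 0.1086×20.34 + 0.1843×54.26 + 0.1796×214.16 + 0.2174×345.31 + 0.3102×596.28 = 310.7036 per 100000.
2005: 0.1086×21.36 + 0.1843×64.80 + 0.1796×229.09 + 0.2174×326.91 + 0.3102×641.58 = 325.4910 per 100000.
Difference = 310.7036 − 325.4910 = -14.7874.

-14.79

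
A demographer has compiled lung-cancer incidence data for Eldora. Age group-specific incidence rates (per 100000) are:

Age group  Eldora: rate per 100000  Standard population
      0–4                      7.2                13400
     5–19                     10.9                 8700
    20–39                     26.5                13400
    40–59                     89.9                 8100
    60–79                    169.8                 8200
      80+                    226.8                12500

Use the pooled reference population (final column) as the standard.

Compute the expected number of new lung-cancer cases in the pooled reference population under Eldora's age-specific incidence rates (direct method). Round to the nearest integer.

55

Expected new lung-cancer cases = Σ (standard pop × age-specific rate ÷ 100000)
= 13400×7.2/100000 + 8700×10.9/100000 + 13400×26.5/100000 + 8100×89.9/100000 + 8200×169.8/100000 + 12500×226.8/100000
= 0.96 + 0.95 + 3.55 + 7.28 + 13.92 + 28.35 = 55.02.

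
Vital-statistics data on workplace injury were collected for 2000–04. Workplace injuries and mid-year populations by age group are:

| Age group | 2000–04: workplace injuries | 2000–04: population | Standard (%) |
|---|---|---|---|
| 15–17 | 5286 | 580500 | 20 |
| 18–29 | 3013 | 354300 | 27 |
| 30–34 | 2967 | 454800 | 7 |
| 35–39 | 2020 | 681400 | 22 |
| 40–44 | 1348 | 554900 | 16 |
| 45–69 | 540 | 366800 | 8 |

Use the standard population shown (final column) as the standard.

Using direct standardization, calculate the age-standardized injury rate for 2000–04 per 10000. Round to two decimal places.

Age-specific rates per 10000 for 2000–04: 91.06, 85.04, 65.24, 29.64, 24.29, 14.72.
Standard weights: 0.20, 0.27, 0.07, 0.22, 0.16, 0.08.
Standardized rate: 0.2000×91.06 + 0.2700×85.04 + 0.0700×65.24 + 0.2200×29.64 + 0.1600×24.29 + 0.0800×14.72 = 57.3260 per 10000.

57.33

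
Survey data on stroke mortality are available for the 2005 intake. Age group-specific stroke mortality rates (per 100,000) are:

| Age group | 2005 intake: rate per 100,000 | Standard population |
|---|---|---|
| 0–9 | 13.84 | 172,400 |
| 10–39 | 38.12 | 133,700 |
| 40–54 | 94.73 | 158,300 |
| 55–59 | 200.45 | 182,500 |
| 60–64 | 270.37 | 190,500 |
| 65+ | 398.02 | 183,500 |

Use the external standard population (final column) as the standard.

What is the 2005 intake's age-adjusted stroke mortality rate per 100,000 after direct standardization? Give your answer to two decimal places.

Standard total = 1,020,900; weights = 0.1689, 0.1310, 0.1551, 0.1788, 0.1866, 0.1797.
Standardized rate: 0.1689×13.84 + 0.1310×38.12 + 0.1551×94.73 + 0.1788×200.45 + 0.1866×270.37 + 0.1797×398.02 = 179.8440 per 100,000.

179.84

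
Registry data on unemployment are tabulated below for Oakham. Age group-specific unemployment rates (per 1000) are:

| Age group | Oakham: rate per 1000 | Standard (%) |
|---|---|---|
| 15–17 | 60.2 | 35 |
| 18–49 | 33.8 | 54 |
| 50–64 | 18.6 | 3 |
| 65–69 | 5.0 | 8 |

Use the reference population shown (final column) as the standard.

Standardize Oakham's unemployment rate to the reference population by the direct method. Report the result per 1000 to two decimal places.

40.28

Standard weights: 0.35, 0.54, 0.03, 0.08.
Standardized rate: 0.3500×60.2 + 0.5400×33.8 + 0.0300×18.6 + 0.0800×5.0 = 40.2800 per 1000.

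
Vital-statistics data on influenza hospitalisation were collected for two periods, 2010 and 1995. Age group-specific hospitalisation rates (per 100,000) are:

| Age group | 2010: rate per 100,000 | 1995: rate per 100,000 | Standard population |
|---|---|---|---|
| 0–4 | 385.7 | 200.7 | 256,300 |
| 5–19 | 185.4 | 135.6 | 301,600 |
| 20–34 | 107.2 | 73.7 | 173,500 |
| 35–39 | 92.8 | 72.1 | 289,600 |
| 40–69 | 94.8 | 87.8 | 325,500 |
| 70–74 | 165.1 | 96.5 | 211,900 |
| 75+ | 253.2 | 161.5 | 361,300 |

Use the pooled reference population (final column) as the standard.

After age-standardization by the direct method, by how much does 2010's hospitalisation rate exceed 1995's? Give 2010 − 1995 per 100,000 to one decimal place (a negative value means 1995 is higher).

Standard total = 1,919,700; weights = 0.1335, 0.1571, 0.0904, 0.1509, 0.1696, 0.1104, 0.1882.
2010: 0.1335×385.7 + 0.1571×185.4 + 0.0904×107.2 + 0.1509×92.8 + 0.1696×94.8 + 0.1104×165.1 + 0.1882×253.2 = 186.2629 per 100,000.
1995: 0.1335×200.7 + 0.1571×135.6 + 0.0904×73.7 + 0.1509×72.1 + 0.1696×87.8 + 0.1104×96.5 + 0.1882×161.5 = 121.5714 per 100,000.
Difference = 186.2629 − 121.5714 = 64.6915.

64.7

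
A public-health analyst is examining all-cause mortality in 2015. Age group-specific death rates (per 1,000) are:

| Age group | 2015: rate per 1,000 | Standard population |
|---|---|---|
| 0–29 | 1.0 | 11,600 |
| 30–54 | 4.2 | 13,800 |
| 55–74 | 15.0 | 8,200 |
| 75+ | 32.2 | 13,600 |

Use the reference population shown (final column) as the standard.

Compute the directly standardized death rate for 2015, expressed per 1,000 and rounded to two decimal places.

13.36

Standard total = 47,200; weights = 0.2458, 0.2924, 0.1737, 0.2881.
Standardized rate: 0.2458×1.0 + 0.2924×4.2 + 0.1737×15.0 + 0.2881×32.2 = 13.3576 per 1,000.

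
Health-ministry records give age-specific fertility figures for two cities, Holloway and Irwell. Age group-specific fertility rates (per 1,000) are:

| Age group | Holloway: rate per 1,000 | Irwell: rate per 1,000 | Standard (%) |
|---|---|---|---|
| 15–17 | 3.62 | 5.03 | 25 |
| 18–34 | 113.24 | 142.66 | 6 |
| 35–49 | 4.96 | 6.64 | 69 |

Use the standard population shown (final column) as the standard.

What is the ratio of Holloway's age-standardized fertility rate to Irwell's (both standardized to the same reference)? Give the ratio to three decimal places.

Standard weights: 0.25, 0.06, 0.69.
Holloway: 0.2500×3.62 + 0.0600×113.24 + 0.6900×4.96 = 11.1218 per 1,000.
Irwell: 0.2500×5.03 + 0.0600×142.66 + 0.6900×6.64 = 14.3987 per 1,000.
Ratio = 11.1218 ÷ 14.3987 = 0.77242.

0.772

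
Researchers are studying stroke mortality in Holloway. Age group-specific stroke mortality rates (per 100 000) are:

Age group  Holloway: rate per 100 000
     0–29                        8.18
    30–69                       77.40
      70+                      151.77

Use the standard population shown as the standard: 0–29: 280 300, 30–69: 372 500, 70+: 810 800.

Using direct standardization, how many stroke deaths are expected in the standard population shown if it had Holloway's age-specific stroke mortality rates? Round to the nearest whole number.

1542

Expected stroke deaths = Σ (standard pop × age-specific rate ÷ 100 000)
= 280 300×8.18/100 000 + 372 500×77.40/100 000 + 810 800×151.77/100 000
= 22.93 + 288.32 + 1230.55 = 1541.79.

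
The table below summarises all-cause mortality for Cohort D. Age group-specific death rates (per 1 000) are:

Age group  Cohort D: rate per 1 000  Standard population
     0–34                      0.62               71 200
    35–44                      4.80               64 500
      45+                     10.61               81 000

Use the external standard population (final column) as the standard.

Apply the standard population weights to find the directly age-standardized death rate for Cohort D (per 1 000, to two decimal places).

5.60

Standard total = 216 700; weights = 0.3286, 0.2976, 0.3738.
Standardized rate: 0.3286×0.62 + 0.2976×4.80 + 0.3738×10.61 = 5.5983 per 1 000.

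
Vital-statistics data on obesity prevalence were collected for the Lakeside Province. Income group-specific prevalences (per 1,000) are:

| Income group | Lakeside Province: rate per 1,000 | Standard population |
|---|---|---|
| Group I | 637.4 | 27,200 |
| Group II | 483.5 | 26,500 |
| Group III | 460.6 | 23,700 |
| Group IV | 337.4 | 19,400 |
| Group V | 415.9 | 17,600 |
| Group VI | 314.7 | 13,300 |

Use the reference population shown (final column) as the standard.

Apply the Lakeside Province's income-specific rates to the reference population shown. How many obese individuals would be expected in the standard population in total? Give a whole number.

Expected obese individuals = Σ (standard pop × income-specific rate ÷ 1,000)
= 27,200×637.4/1,000 + 26,500×483.5/1,000 + 23,700×460.6/1,000 + 19,400×337.4/1,000 + 17,600×415.9/1,000 + 13,300×314.7/1,000
= 17337.28 + 12812.75 + 10916.22 + 6545.56 + 7319.84 + 4185.51 = 59117.16.

59117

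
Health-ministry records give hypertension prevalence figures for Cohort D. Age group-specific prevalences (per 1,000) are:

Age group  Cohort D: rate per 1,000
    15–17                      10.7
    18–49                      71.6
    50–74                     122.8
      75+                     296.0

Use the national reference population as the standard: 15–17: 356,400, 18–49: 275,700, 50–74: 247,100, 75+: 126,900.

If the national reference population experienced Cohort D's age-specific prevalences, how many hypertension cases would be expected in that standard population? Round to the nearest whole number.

91460

Expected hypertension cases = Σ (standard pop × age-specific rate ÷ 1,000)
= 356,400×10.7/1,000 + 275,700×71.6/1,000 + 247,100×122.8/1,000 + 126,900×296.0/1,000
= 3813.48 + 19740.12 + 30343.88 + 37562.40 = 91459.88.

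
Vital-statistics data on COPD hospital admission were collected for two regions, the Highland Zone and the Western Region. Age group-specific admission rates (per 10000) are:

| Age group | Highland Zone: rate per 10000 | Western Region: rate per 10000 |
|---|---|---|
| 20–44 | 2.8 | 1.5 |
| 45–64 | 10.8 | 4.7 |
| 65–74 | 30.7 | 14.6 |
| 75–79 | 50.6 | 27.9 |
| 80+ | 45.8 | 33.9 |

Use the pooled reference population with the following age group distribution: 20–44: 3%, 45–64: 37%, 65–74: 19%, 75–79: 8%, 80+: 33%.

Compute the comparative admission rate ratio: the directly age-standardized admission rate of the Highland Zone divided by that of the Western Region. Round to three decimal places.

1.617

Standard weights: 0.03, 0.37, 0.19, 0.08, 0.33.
The Highland Zone: 0.0300×2.8 + 0.3700×10.8 + 0.1900×30.7 + 0.0800×50.6 + 0.3300×45.8 = 29.0750 per 10000.
The Western Region: 0.0300×1.5 + 0.3700×4.7 + 0.1900×14.6 + 0.0800×27.9 + 0.3300×33.9 = 17.9770 per 10000.
Ratio = 29.0750 ÷ 17.9770 = 1.61734.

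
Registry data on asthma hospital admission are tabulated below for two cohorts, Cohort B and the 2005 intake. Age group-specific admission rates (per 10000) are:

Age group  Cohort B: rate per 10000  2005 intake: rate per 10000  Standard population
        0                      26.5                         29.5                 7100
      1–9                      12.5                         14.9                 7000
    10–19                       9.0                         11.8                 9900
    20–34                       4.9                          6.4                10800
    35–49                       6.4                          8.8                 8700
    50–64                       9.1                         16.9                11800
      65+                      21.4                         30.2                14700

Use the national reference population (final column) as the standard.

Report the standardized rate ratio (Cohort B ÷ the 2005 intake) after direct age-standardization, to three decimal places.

Standard total = 70000; weights = 0.1014, 0.1000, 0.1414, 0.1543, 0.1243, 0.1686, 0.2100.
Cohort B: 0.1014×26.5 + 0.1000×12.5 + 0.1414×9.0 + 0.1543×4.9 + 0.1243×6.4 + 0.1686×9.1 + 0.2100×21.4 = 12.7901 per 10000.
The 2005 intake: 0.1014×29.5 + 0.1000×14.9 + 0.1414×11.8 + 0.1543×6.4 + 0.1243×8.8 + 0.1686×16.9 + 0.2100×30.2 = 17.4230 per 10000.
Ratio = 12.7901 ÷ 17.4230 = 0.73410.

0.734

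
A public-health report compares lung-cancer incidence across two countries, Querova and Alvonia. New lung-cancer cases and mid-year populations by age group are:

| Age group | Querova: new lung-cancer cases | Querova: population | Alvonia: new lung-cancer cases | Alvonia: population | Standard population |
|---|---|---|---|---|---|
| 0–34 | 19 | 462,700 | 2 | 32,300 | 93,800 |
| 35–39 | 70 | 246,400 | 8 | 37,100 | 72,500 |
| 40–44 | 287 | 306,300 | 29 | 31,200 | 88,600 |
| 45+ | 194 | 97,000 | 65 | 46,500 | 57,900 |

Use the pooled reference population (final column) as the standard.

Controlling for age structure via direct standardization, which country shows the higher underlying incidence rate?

Age-specific rates per 100,000 for Querova: 4.11, 28.41, 93.70, 200.00.
For Alvonia: 6.19, 21.56, 92.95, 139.78.
Standard total = 312,800; weights = 0.2999, 0.2318, 0.2832, 0.1851.
Querova: 0.2999×4.11 + 0.2318×28.41 + 0.2832×93.70 + 0.1851×200.00 = 71.3765 per 100,000.
Alvonia: 0.2999×6.19 + 0.2318×21.56 + 0.2832×92.95 + 0.1851×139.78 = 59.0568 per 100,000.
The crude rates (51.24 vs 70.70) would put Alvonia higher, but that reflects its age composition; once standardized to a common age structure, Querova has the higher underlying rate.

Querova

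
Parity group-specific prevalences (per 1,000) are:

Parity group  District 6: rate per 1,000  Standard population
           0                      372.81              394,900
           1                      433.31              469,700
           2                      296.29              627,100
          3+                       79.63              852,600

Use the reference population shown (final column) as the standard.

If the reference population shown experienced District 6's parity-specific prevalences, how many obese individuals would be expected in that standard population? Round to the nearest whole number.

604444

Expected obese individuals = Σ (standard pop × parity-specific rate ÷ 1,000)
= 394,900×372.81/1,000 + 469,700×433.31/1,000 + 627,100×296.29/1,000 + 852,600×79.63/1,000
= 147222.67 + 203525.71 + 185803.46 + 67892.54 = 604444.37.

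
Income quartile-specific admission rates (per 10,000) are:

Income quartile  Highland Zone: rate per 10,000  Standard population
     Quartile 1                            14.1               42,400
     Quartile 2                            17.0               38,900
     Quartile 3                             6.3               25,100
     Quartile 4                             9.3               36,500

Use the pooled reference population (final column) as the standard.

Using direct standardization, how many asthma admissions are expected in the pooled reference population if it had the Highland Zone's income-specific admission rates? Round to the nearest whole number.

176

Expected asthma admissions = Σ (standard pop × income-specific rate ÷ 10,000)
= 42,400×14.1/10,000 + 38,900×17.0/10,000 + 25,100×6.3/10,000 + 36,500×9.3/10,000
= 59.78 + 66.13 + 15.81 + 33.95 = 175.67.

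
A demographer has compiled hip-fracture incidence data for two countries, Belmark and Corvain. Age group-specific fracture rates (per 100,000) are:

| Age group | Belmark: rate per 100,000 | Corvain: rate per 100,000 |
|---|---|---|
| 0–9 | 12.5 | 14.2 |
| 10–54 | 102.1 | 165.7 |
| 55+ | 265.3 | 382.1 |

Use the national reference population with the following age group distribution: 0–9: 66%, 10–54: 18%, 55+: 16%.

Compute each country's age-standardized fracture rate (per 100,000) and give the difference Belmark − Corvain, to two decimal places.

-31.26

Standard weights: 0.66, 0.18, 0.16.
Belmark: 0.6600×12.5 + 0.1800×102.1 + 0.1600×265.3 = 69.0760 per 100,000.
Corvain: 0.6600×14.2 + 0.1800×165.7 + 0.1600×382.1 = 100.3340 per 100,000.
Difference = 69.0760 − 100.3340 = -31.2580.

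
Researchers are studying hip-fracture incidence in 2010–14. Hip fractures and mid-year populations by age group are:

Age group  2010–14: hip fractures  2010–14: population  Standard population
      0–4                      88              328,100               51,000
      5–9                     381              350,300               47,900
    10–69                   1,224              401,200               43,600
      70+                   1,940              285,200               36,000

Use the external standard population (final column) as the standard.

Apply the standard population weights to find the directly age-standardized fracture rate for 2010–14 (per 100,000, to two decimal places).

Age-specific rates per 100,000 for 2010–14: 26.82, 108.76, 305.08, 680.22.
Standard total = 178,500; weights = 0.2857, 0.2683, 0.2443, 0.2017.
Standardized rate: 0.2857×26.82 + 0.2683×108.76 + 0.2443×305.08 + 0.2017×680.22 = 248.5571 per 100,000.

248.56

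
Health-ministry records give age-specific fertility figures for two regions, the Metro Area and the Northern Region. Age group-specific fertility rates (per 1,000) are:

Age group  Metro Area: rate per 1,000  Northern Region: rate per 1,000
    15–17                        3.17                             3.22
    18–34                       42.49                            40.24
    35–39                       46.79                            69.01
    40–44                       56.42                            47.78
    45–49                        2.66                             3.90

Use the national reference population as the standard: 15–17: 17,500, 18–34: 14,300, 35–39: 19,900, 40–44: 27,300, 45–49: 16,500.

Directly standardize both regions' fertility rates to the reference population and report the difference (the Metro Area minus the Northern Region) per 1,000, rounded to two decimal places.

Standard total = 95,500; weights = 0.1832, 0.1497, 0.2084, 0.2859, 0.1728.
The Metro Area: 0.1832×3.17 + 0.1497×42.49 + 0.2084×46.79 + 0.2859×56.42 + 0.1728×2.66 = 33.2812 per 1,000.
The Northern Region: 0.1832×3.22 + 0.1497×40.24 + 0.2084×69.01 + 0.2859×47.78 + 0.1728×3.90 = 35.3280 per 1,000.
Difference = 33.2812 − 35.3280 = -2.0468.

-2.05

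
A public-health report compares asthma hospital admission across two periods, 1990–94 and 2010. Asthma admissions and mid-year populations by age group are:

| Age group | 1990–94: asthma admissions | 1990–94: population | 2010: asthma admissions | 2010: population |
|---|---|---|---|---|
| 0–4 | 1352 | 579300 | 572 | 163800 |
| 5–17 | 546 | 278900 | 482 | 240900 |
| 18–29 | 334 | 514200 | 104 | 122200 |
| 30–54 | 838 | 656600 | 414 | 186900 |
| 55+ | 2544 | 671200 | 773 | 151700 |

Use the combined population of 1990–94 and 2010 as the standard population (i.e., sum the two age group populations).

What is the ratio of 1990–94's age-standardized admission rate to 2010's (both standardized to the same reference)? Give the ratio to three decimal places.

0.719

Age-specific rates per 10000 for 1990–94: 23.34, 19.58, 6.50, 12.76, 37.90.
For 2010: 34.92, 20.01, 8.51, 22.15, 50.96.
Combined standard total = 3565700; weights = 0.2084, 0.1458, 0.1785, 0.2366, 0.2308.
1990–94: 0.2084×23.34 + 0.1458×19.58 + 0.1785×6.50 + 0.2366×12.76 + 0.2308×37.90 = 20.6433 per 10000.
2010: 0.2084×34.92 + 0.1458×20.01 + 0.1785×8.51 + 0.2366×22.15 + 0.2308×50.96 = 28.7130 per 10000.
Ratio = 20.6433 ÷ 28.7130 = 0.71895.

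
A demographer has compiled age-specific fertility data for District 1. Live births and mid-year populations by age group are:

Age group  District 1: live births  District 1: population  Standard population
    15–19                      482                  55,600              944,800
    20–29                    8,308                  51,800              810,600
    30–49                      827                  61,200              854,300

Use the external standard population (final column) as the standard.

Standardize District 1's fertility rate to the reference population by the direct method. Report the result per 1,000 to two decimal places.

Age-specific rates per 1,000 for District 1: 8.669, 160.386, 13.513.
Standard total = 2,609,700; weights = 0.3620, 0.3106, 0.3274.
Standardized rate: 0.3620×8.669 + 0.3106×160.386 + 0.3274×13.513 = 57.3797 per 1,000.

57.38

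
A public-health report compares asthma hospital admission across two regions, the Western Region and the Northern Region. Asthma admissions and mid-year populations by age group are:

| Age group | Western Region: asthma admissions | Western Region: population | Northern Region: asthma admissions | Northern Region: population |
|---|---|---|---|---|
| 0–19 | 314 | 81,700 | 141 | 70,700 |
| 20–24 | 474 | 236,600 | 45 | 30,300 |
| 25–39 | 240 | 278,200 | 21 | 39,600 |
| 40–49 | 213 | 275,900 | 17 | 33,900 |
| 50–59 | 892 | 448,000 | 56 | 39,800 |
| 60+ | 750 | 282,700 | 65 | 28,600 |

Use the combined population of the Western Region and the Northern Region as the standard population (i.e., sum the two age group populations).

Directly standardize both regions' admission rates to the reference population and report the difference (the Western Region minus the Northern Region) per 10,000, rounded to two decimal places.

5.49

Age-specific rates per 10,000 for the Western Region: 38.43, 20.03, 8.63, 7.72, 19.91, 26.53.
For the Northern Region: 19.94, 14.85, 5.30, 5.01, 14.07, 22.73.
Combined standard total = 1,846,000; weights = 0.0826, 0.1446, 0.1722, 0.1678, 0.2642, 0.1686.
The Western Region: 0.0826×38.43 + 0.1446×20.03 + 0.1722×8.63 + 0.1678×7.72 + 0.2642×19.91 + 0.1686×26.53 = 18.5855 per 10,000.
The Northern Region: 0.0826×19.94 + 0.1446×14.85 + 0.1722×5.30 + 0.1678×5.01 + 0.2642×14.07 + 0.1686×22.73 = 13.0989 per 10,000.
Difference = 18.5855 − 13.0989 = 5.4865.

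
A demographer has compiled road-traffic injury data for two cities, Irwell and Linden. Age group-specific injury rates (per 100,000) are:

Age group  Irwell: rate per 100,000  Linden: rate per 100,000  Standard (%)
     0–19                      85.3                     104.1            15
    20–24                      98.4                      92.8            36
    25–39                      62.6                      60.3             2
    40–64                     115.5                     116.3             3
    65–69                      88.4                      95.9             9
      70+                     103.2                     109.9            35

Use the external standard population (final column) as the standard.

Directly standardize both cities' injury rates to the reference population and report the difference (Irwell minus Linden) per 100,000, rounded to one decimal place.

-3.8

Standard weights: 0.15, 0.36, 0.02, 0.03, 0.09, 0.35.
Irwell: 0.1500×85.3 + 0.3600×98.4 + 0.0200×62.6 + 0.0300×115.5 + 0.0900×88.4 + 0.3500×103.2 = 97.0120 per 100,000.
Linden: 0.1500×104.1 + 0.3600×92.8 + 0.0200×60.3 + 0.0300×116.3 + 0.0900×95.9 + 0.3500×109.9 = 100.8140 per 100,000.
Difference = 97.0120 − 100.8140 = -3.8020.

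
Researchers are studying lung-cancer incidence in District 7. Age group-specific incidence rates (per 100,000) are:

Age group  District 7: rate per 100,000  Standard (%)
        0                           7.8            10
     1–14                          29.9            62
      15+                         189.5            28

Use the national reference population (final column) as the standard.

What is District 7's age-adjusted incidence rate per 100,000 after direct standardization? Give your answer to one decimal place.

Standard weights: 0.10, 0.62, 0.28.
Standardized rate: 0.1000×7.8 + 0.6200×29.9 + 0.2800×189.5 = 72.3780 per 100,000.

72.4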